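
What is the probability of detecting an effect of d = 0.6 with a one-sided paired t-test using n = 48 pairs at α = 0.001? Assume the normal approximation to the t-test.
Power ≈ 0.86

Power calculation (paired t-test, normal approximation):
z_β = d · √n - z_α
z_β = 0.6 · √48 - 3.090
z_β = 0.6 · 6.928 - 3.090
z_β = 1.067

Power = Φ(z_β) = Φ(1.067) ≈ 0.857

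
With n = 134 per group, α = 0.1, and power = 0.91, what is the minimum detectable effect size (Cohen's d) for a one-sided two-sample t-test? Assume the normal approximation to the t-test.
d ≈ 0.32

Minimum detectable effect (two-sample t-test, normal approximation):
d = (z_α + z_β) / √(n/2)
d = (1.282 + 1.341) / √(134/2)
d = 2.622 / 8.185
d ≈ 0.32

By Cohen's convention (0.2 small / 0.5 medium / 0.8 large): small effect.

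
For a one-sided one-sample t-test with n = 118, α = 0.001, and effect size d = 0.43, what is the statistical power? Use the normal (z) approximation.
Power ≈ 0.94

Power calculation (one-sample t-test, normal approximation):
z_β = d · √n - z_α
z_β = 0.43 · √118 - 3.090
z_β = 0.43 · 10.863 - 3.090
z_β = 1.581

Power = Φ(z_β) = Φ(1.581) ≈ 0.943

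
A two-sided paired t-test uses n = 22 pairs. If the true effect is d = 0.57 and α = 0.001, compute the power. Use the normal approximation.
Power ≈ 0.27

Power calculation (paired t-test, normal approximation):
z_β = d · √n - z_{α/2}
z_β = 0.57 · √22 - 3.291
z_β = 0.57 · 4.690 - 3.291
z_β = -0.617

Power = Φ(z_β) = Φ(-0.617) ≈ 0.269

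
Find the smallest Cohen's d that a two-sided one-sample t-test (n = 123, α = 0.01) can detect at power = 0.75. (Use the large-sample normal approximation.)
d ≈ 0.29

Minimum detectable effect (one-sample t-test, normal approximation):
d = (z_{α/2} + z_β) / √n
d = (2.576 + 0.674) / √123
d = 3.250 / 11.091
d ≈ 0.29

By Cohen's convention (0.2 small / 0.5 medium / 0.8 large): small effect.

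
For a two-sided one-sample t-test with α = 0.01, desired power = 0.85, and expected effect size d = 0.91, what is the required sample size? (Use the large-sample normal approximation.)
n = 16

Sample size formula (one-sample t-test, normal approximation):
n = ((z_{α/2} + z_β) / d)²

z_{α/2} = 2.576 (for α = 0.01, two-sided)
z_β = 1.036 (for power = 0.85)
d = 0.91

n = ((2.576 + 1.036) / 0.91)²
n = (3.969)²
n ≈ 15.75
Round up to the next whole number: n = 16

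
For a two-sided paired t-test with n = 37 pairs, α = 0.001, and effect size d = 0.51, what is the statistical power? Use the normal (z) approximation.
Power ≈ 0.43

Power calculation (paired t-test, normal approximation):
z_β = d · √n - z_{α/2}
z_β = 0.51 · √37 - 3.291
z_β = 0.51 · 6.083 - 3.291
z_β = -0.188

Power = Φ(z_β) = Φ(-0.188) ≈ 0.425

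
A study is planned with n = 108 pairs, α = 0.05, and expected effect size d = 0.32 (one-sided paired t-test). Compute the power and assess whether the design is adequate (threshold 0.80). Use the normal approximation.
Power ≈ 0.95; the study is adequately powered (power ≥ 0.80)

Power calculation (paired t-test, normal approximation):
z_β = d · √n - z_α
z_β = 0.32 · √108 - 1.645
z_β = 0.32 · 10.392 - 1.645
z_β = 1.681

Power = Φ(z_β) = Φ(1.681) ≈ 0.954

Effect size d = 0.32 is small by Cohen's convention (0.2/0.5/0.8).

Threshold: power ≥ 0.80 is conventionally adequate.
Power ≈ 0.95 → the study is adequately powered (power ≥ 0.80).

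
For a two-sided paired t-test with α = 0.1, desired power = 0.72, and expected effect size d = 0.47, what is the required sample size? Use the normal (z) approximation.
n = 23 pairs

Sample size formula (paired t-test, normal approximation):
n = ((z_{α/2} + z_β) / d)²

z_{α/2} = 1.645 (for α = 0.1, two-sided)
z_β = 0.583 (for power = 0.72)
d = 0.47

n = ((1.645 + 0.583) / 0.47)²
n = (4.740)²
n ≈ 22.47
Round up to the next whole number: n = 23 pairs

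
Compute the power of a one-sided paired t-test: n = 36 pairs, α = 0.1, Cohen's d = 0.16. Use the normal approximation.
Power ≈ 0.37

Power calculation (paired t-test, normal approximation):
z_β = d · √n - z_α
z_β = 0.16 · √36 - 1.282
z_β = 0.16 · 6.000 - 1.282
z_β = -0.322

Power = Φ(z_β) = Φ(-0.322) ≈ 0.374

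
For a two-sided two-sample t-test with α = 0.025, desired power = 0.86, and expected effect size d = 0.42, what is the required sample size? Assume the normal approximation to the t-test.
n = 126 per group

Sample size formula (two-sample t-test, normal approximation):
n = 2 · ((z_{α/2} + z_β) / d)²

z_{α/2} = 2.241 (for α = 0.025, two-sided)
z_β = 1.080 (for power = 0.86)
d = 0.42

n = 2 · ((2.241 + 1.080) / 0.42)²
n = 2 · (7.907)²
n ≈ 125.04
Round up to the next whole number: n = 126 per group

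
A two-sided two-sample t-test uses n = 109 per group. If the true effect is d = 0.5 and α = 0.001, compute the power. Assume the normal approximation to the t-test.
Power ≈ 0.66

Power calculation (two-sample t-test, normal approximation):
z_β = d · √(n/2) - z_{α/2}
z_β = 0.5 · √(109/2) - 3.291
z_β = 0.5 · 7.382 - 3.291
z_β = 0.401

Power = Φ(z_β) = Φ(0.401) ≈ 0.656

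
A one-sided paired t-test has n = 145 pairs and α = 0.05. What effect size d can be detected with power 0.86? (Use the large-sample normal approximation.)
d ≈ 0.23

Minimum detectable effect (paired t-test, normal approximation):
d = (z_α + z_β) / √n
d = (1.645 + 1.080) / √145
d = 2.725 / 12.042
d ≈ 0.23

By Cohen's convention (0.2 small / 0.5 medium / 0.8 large): small effect.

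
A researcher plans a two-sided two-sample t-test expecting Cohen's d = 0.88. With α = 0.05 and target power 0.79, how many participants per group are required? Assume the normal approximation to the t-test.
n = 20 per group

Sample size formula (two-sample t-test, normal approximation):
n = 2 · ((z_{α/2} + z_β) / d)²

z_{α/2} = 1.960 (for α = 0.05, two-sided)
z_β = 0.806 (for power = 0.79)
d = 0.88

n = 2 · ((1.960 + 0.806) / 0.88)²
n = 2 · (3.143)²
n ≈ 19.76
Round up to the next whole number: n = 20 per group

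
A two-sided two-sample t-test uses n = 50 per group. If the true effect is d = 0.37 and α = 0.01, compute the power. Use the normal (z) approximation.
Power ≈ 0.23

Power calculation (two-sample t-test, normal approximation):
z_β = d · √(n/2) - z_{α/2}
z_β = 0.37 · √(50/2) - 2.576
z_β = 0.37 · 5.000 - 2.576
z_β = -0.726

Power = Φ(z_β) = Φ(-0.726) ≈ 0.234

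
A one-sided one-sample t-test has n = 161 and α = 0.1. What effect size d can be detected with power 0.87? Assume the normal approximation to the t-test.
d ≈ 0.19

Minimum detectable effect (one-sample t-test, normal approximation):
d = (z_α + z_β) / √n
d = (1.282 + 1.126) / √161
d = 2.408 / 12.689
d ≈ 0.19

By Cohen's convention (0.2 small / 0.5 medium / 0.8 large): very small effect.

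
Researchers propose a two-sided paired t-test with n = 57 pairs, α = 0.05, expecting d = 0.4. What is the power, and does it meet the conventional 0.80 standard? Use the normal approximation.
Power ≈ 0.86; the study is adequately powered (power ≥ 0.80)

Power calculation (paired t-test, normal approximation):
z_β = d · √n - z_{α/2}
z_β = 0.4 · √57 - 1.960
z_β = 0.4 · 7.550 - 1.960
z_β = 1.060

Power = Φ(z_β) = Φ(1.060) ≈ 0.855

Effect size d = 0.4 is small by Cohen's convention (0.2/0.5/0.8).

Threshold: power ≥ 0.80 is conventionally adequate.
Power ≈ 0.86 → the study is adequately powered (power ≥ 0.80).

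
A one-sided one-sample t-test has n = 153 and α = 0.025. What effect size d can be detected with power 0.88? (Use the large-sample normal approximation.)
d ≈ 0.25

Minimum detectable effect (one-sample t-test, normal approximation):
d = (z_α + z_β) / √n
d = (1.960 + 1.175) / √153
d = 3.135 / 12.369
d ≈ 0.25

By Cohen's convention (0.2 small / 0.5 medium / 0.8 large): small effect.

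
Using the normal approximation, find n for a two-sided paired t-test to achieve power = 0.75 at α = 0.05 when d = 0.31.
n = 73 pairs

Sample size formula (paired t-test, normal approximation):
n = ((z_{α/2} + z_β) / d)²

z_{α/2} = 1.960 (for α = 0.05, two-sided)
z_β = 0.674 (for power = 0.75)
d = 0.31

n = ((1.960 + 0.674) / 0.31)²
n = (8.497)²
n ≈ 72.20
Round up to the next whole number: n = 73 pairs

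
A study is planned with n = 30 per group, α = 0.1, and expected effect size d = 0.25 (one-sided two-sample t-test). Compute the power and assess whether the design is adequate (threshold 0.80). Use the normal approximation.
Power ≈ 0.38; the study is underpowered (power < 0.80)

Power calculation (two-sample t-test, normal approximation):
z_β = d · √(n/2) - z_α
z_β = 0.25 · √(30/2) - 1.282
z_β = 0.25 · 3.873 - 1.282
z_β = -0.313

Power = Φ(z_β) = Φ(-0.313) ≈ 0.377

Effect size d = 0.25 is small by Cohen's convention (0.2/0.5/0.8).

Threshold: power ≥ 0.80 is conventionally adequate.
Power ≈ 0.38 → the study is underpowered (power < 0.80).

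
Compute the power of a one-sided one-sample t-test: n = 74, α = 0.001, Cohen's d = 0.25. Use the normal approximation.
Power ≈ 0.17

Power calculation (one-sample t-test, normal approximation):
z_β = d · √n - z_α
z_β = 0.25 · √74 - 3.090
z_β = 0.25 · 8.602 - 3.090
z_β = -0.940

Power = Φ(z_β) = Φ(-0.940) ≈ 0.174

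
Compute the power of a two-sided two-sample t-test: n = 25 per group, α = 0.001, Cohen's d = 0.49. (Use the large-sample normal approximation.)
Power ≈ 0.06

Power calculation (two-sample t-test, normal approximation):
z_β = d · √(n/2) - z_{α/2}
z_β = 0.49 · √(25/2) - 3.291
z_β = 0.49 · 3.536 - 3.291
z_β = -1.558

Power = Φ(z_β) = Φ(-1.558) ≈ 0.060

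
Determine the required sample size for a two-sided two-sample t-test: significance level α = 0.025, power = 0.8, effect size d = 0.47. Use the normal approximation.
n = 87 per group

Sample size formula (two-sample t-test, normal approximation):
n = 2 · ((z_{α/2} + z_β) / d)²

z_{α/2} = 2.241 (for α = 0.025, two-sided)
z_β = 0.842 (for power = 0.8)
d = 0.47

n = 2 · ((2.241 + 0.842) / 0.47)²
n = 2 · (6.560)²
n ≈ 86.07
Round up to the next whole number: n = 87 per group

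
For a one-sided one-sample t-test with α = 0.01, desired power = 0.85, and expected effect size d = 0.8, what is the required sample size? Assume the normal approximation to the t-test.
n = 18

Sample size formula (one-sample t-test, normal approximation):
n = ((z_α + z_β) / d)²

z_α = 2.326 (for α = 0.01, one-sided)
z_β = 1.036 (for power = 0.85)
d = 0.8

n = ((2.326 + 1.036) / 0.8)²
n = (4.203)²
n ≈ 17.67
Round up to the next whole number: n = 18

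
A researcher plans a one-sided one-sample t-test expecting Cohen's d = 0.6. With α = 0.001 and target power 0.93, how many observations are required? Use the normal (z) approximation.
n = 58

Sample size formula (one-sample t-test, normal approximation):
n = ((z_α + z_β) / d)²

z_α = 3.090 (for α = 0.001, one-sided)
z_β = 1.476 (for power = 0.93)
d = 0.6

n = ((3.090 + 1.476) / 0.6)²
n = (7.610)²
n ≈ 57.91
Round up to the next whole number: n = 58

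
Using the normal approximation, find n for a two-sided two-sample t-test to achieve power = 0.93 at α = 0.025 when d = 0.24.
n = 480 per group

Sample size formula (two-sample t-test, normal approximation):
n = 2 · ((z_{α/2} + z_β) / d)²

z_{α/2} = 2.241 (for α = 0.025, two-sided)
z_β = 1.476 (for power = 0.93)
d = 0.24

n = 2 · ((2.241 + 1.476) / 0.24)²
n = 2 · (15.488)²
n ≈ 479.76
Round up to the next whole number: n = 480 per group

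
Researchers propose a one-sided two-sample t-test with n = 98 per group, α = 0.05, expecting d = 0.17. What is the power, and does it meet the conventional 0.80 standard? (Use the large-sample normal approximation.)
Power ≈ 0.32; the study is underpowered (power < 0.80)

Power calculation (two-sample t-test, normal approximation):
z_β = d · √(n/2) - z_α
z_β = 0.17 · √(98/2) - 1.645
z_β = 0.17 · 7.000 - 1.645
z_β = -0.455

Power = Φ(z_β) = Φ(-0.455) ≈ 0.325

Effect size d = 0.17 is very small by Cohen's convention (0.2/0.5/0.8).

Threshold: power ≥ 0.80 is conventionally adequate.
Power ≈ 0.32 → the study is underpowered (power < 0.80).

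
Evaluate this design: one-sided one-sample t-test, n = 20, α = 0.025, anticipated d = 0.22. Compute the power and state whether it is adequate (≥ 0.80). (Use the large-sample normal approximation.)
Power ≈ 0.16; the study is underpowered (power < 0.80)

Power calculation (one-sample t-test, normal approximation):
z_β = d · √n - z_α
z_β = 0.22 · √20 - 1.960
z_β = 0.22 · 4.472 - 1.960
z_β = -0.976

Power = Φ(z_β) = Φ(-0.976) ≈ 0.165

Effect size d = 0.22 is small by Cohen's convention (0.2/0.5/0.8).

Threshold: power ≥ 0.80 is conventionally adequate.
Power ≈ 0.16 → the study is underpowered (power < 0.80).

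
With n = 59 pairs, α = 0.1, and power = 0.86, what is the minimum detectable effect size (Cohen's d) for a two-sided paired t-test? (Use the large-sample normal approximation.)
d ≈ 0.35

Minimum detectable effect (paired t-test, normal approximation):
d = (z_{α/2} + z_β) / √n
d = (1.645 + 1.080) / √59
d = 2.725 / 7.681
d ≈ 0.35

By Cohen's convention (0.2 small / 0.5 medium / 0.8 large): small effect.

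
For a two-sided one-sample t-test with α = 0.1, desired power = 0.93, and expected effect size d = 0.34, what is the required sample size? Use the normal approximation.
n = 85

Sample size formula (one-sample t-test, normal approximation):
n = ((z_{α/2} + z_β) / d)²

z_{α/2} = 1.645 (for α = 0.1, two-sided)
z_β = 1.476 (for power = 0.93)
d = 0.34

n = ((1.645 + 1.476) / 0.34)²
n = (9.179)²
n ≈ 84.25
Round up to the next whole number: n = 85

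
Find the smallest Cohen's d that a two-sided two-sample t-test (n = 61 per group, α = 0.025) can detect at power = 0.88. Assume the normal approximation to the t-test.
d ≈ 0.62

Minimum detectable effect (two-sample t-test, normal approximation):
d = (z_{α/2} + z_β) / √(n/2)
d = (2.241 + 1.175) / √(61/2)
d = 3.416 / 5.523
d ≈ 0.62

By Cohen's convention (0.2 small / 0.5 medium / 0.8 large): medium effect.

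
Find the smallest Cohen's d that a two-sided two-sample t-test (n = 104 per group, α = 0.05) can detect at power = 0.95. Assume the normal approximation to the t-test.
d ≈ 0.50

Minimum detectable effect (two-sample t-test, normal approximation):
d = (z_{α/2} + z_β) / √(n/2)
d = (1.960 + 1.645) / √(104/2)
d = 3.605 / 7.211
d ≈ 0.50

By Cohen's convention (0.2 small / 0.5 medium / 0.8 large): medium effect.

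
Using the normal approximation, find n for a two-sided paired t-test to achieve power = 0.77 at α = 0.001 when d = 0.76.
n = 29 pairs

Sample size formula (paired t-test, normal approximation):
n = ((z_{α/2} + z_β) / d)²

z_{α/2} = 3.291 (for α = 0.001, two-sided)
z_β = 0.739 (for power = 0.77)
d = 0.76

n = ((3.291 + 0.739) / 0.76)²
n = (5.303)²
n ≈ 28.12
Round up to the next whole number: n = 29 pairs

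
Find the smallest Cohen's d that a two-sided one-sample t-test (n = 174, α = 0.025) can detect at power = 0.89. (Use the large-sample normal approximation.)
d ≈ 0.26

Minimum detectable effect (one-sample t-test, normal approximation):
d = (z_{α/2} + z_β) / √n
d = (2.241 + 1.227) / √174
d = 3.468 / 13.191
d ≈ 0.26

By Cohen's convention (0.2 small / 0.5 medium / 0.8 large): small effect.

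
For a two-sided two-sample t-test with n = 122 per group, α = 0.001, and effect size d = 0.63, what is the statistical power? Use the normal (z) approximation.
Power ≈ 0.95

Power calculation (two-sample t-test, normal approximation):
z_β = d · √(n/2) - z_{α/2}
z_β = 0.63 · √(122/2) - 3.291
z_β = 0.63 · 7.810 - 3.291
z_β = 1.630

Power = Φ(z_β) = Φ(1.630) ≈ 0.948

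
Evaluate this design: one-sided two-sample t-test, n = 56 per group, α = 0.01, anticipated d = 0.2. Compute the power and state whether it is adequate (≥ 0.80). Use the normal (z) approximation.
Power ≈ 0.10; the study is underpowered (power < 0.80)

Power calculation (two-sample t-test, normal approximation):
z_β = d · √(n/2) - z_α
z_β = 0.2 · √(56/2) - 2.326
z_β = 0.2 · 5.292 - 2.326
z_β = -1.268

Power = Φ(z_β) = Φ(-1.268) ≈ 0.102

Effect size d = 0.2 is small by Cohen's convention (0.2/0.5/0.8).

Threshold: power ≥ 0.80 is conventionally adequate.
Power ≈ 0.10 → the study is underpowered (power < 0.80).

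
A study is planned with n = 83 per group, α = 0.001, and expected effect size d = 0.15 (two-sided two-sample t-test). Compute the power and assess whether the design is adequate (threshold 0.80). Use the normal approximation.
Power ≈ 0.01; the study is underpowered (power < 0.80)

Power calculation (two-sample t-test, normal approximation):
z_β = d · √(n/2) - z_{α/2}
z_β = 0.15 · √(83/2) - 3.291
z_β = 0.15 · 6.442 - 3.291
z_β = -2.324

Power = Φ(z_β) = Φ(-2.324) ≈ 0.010

Effect size d = 0.15 is very small by Cohen's convention (0.2/0.5/0.8).

Threshold: power ≥ 0.80 is conventionally adequate.
Power ≈ 0.01 → the study is underpowered (power < 0.80).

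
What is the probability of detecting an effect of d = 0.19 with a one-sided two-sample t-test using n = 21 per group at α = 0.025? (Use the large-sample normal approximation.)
Power ≈ 0.09

Power calculation (two-sample t-test, normal approximation):
z_β = d · √(n/2) - z_α
z_β = 0.19 · √(21/2) - 1.960
z_β = 0.19 · 3.240 - 1.960
z_β = -1.344

Power = Φ(z_β) = Φ(-1.344) ≈ 0.089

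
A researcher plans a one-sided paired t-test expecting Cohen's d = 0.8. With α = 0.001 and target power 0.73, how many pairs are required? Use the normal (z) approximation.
n = 22 pairs

Sample size formula (paired t-test, normal approximation):
n = ((z_α + z_β) / d)²

z_α = 3.090 (for α = 0.001, one-sided)
z_β = 0.613 (for power = 0.73)
d = 0.8

n = ((3.090 + 0.613) / 0.8)²
n = (4.629)²
n ≈ 21.43
Round up to the next whole number: n = 22 pairs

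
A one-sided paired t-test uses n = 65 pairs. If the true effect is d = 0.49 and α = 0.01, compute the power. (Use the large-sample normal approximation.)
Power ≈ 0.95

Power calculation (paired t-test, normal approximation):
z_β = d · √n - z_α
z_β = 0.49 · √65 - 2.326
z_β = 0.49 · 8.062 - 2.326
z_β = 1.624

Power = Φ(z_β) = Φ(1.624) ≈ 0.948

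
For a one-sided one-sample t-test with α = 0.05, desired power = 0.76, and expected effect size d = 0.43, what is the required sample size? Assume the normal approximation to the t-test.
n = 30

Sample size formula (one-sample t-test, normal approximation):
n = ((z_α + z_β) / d)²

z_α = 1.645 (for α = 0.05, one-sided)
z_β = 0.706 (for power = 0.76)
d = 0.43

n = ((1.645 + 0.706) / 0.43)²
n = (5.467)²
n ≈ 29.89
Round up to the next whole number: n = 30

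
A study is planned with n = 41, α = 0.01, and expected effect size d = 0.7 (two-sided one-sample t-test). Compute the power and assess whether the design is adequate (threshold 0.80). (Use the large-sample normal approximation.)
Power ≈ 0.97; the study is adequately powered (power ≥ 0.80)

Power calculation (one-sample t-test, normal approximation):
z_β = d · √n - z_{α/2}
z_β = 0.7 · √41 - 2.576
z_β = 0.7 · 6.403 - 2.576
z_β = 1.906

Power = Φ(z_β) = Φ(1.906) ≈ 0.972

Effect size d = 0.7 is medium by Cohen's convention (0.2/0.5/0.8).

Threshold: power ≥ 0.80 is conventionally adequate.
Power ≈ 0.97 → the study is adequately powered (power ≥ 0.80).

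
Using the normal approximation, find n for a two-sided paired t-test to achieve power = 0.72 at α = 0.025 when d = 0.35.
n = 66 pairs

Sample size formula (paired t-test, normal approximation):
n = ((z_{α/2} + z_β) / d)²

z_{α/2} = 2.241 (for α = 0.025, two-sided)
z_β = 0.583 (for power = 0.72)
d = 0.35

n = ((2.241 + 0.583) / 0.35)²
n = (8.069)²
n ≈ 65.11
Round up to the next whole number: n = 66 pairs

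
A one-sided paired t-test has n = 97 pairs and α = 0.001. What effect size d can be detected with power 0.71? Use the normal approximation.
d ≈ 0.37

Minimum detectable effect (paired t-test, normal approximation):
d = (z_α + z_β) / √n
d = (3.090 + 0.553) / √97
d = 3.644 / 9.849
d ≈ 0.37

By Cohen's convention (0.2 small / 0.5 medium / 0.8 large): small effect.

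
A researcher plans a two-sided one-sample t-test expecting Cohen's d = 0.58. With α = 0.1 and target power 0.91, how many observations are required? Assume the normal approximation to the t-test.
n = 27

Sample size formula (one-sample t-test, normal approximation):
n = ((z_{α/2} + z_β) / d)²

z_{α/2} = 1.645 (for α = 0.1, two-sided)
z_β = 1.341 (for power = 0.91)
d = 0.58

n = ((1.645 + 1.341) / 0.58)²
n = (5.148)²
n ≈ 26.50
Round up to the next whole number: n = 27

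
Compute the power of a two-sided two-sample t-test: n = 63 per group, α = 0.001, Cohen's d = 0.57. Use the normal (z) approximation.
Power ≈ 0.46

Power calculation (two-sample t-test, normal approximation):
z_β = d · √(n/2) - z_{α/2}
z_β = 0.57 · √(63/2) - 3.291
z_β = 0.57 · 5.612 - 3.291
z_β = -0.091

Power = Φ(z_β) = Φ(-0.091) ≈ 0.464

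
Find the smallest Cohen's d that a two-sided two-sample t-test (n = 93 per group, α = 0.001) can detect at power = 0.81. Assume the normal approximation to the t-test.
d ≈ 0.61

Minimum detectable effect (two-sample t-test, normal approximation):
d = (z_{α/2} + z_β) / √(n/2)
d = (3.291 + 0.878) / √(93/2)
d = 4.168 / 6.819
d ≈ 0.61

By Cohen's convention (0.2 small / 0.5 medium / 0.8 large): medium effect.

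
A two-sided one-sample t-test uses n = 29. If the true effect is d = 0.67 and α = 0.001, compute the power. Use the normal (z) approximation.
Power ≈ 0.62

Power calculation (one-sample t-test, normal approximation):
z_β = d · √n - z_{α/2}
z_β = 0.67 · √29 - 3.291
z_β = 0.67 · 5.385 - 3.291
z_β = 0.318

Power = Φ(z_β) = Φ(0.318) ≈ 0.625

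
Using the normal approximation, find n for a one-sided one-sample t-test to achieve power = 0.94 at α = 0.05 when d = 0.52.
n = 38

Sample size formula (one-sample t-test, normal approximation):
n = ((z_α + z_β) / d)²

z_α = 1.645 (for α = 0.05, one-sided)
z_β = 1.555 (for power = 0.94)
d = 0.52

n = ((1.645 + 1.555) / 0.52)²
n = (6.154)²
n ≈ 37.87
Round up to the next whole number: n = 38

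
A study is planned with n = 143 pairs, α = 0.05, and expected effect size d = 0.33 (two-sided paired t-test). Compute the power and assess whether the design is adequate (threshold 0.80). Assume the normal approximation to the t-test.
Power ≈ 0.98; the study is adequately powered (power ≥ 0.80)

Power calculation (paired t-test, normal approximation):
z_β = d · √n - z_{α/2}
z_β = 0.33 · √143 - 1.960
z_β = 0.33 · 11.958 - 1.960
z_β = 1.986

Power = Φ(z_β) = Φ(1.986) ≈ 0.976

Effect size d = 0.33 is small by Cohen's convention (0.2/0.5/0.8).

Threshold: power ≥ 0.80 is conventionally adequate.
Power ≈ 0.98 → the study is adequately powered (power ≥ 0.80).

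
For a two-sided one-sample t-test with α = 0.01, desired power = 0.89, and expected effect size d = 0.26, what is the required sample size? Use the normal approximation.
n = 214

Sample size formula (one-sample t-test, normal approximation):
n = ((z_{α/2} + z_β) / d)²

z_{α/2} = 2.576 (for α = 0.01, two-sided)
z_β = 1.227 (for power = 0.89)
d = 0.26

n = ((2.576 + 1.227) / 0.26)²
n = (14.627)²
n ≈ 213.95
Round up to the next whole number: n = 214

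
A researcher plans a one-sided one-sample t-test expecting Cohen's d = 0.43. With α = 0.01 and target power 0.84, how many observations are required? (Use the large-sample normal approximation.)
n = 60

Sample size formula (one-sample t-test, normal approximation):
n = ((z_α + z_β) / d)²

z_α = 2.326 (for α = 0.01, one-sided)
z_β = 0.994 (for power = 0.84)
d = 0.43

n = ((2.326 + 0.994) / 0.43)²
n = (7.721)²
n ≈ 59.61
Round up to the next whole number: n = 60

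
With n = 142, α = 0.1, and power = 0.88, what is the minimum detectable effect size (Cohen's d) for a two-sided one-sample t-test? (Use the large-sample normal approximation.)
d ≈ 0.24

Minimum detectable effect (one-sample t-test, normal approximation):
d = (z_{α/2} + z_β) / √n
d = (1.645 + 1.175) / √142
d = 2.820 / 11.916
d ≈ 0.24

By Cohen's convention (0.2 small / 0.5 medium / 0.8 large): small effect.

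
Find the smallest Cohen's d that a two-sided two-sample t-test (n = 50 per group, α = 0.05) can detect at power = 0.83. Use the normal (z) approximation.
d ≈ 0.58

Minimum detectable effect (two-sample t-test, normal approximation):
d = (z_{α/2} + z_β) / √(n/2)
d = (1.960 + 0.954) / √(50/2)
d = 2.914 / 5.000
d ≈ 0.58

By Cohen's convention (0.2 small / 0.5 medium / 0.8 large): medium effect.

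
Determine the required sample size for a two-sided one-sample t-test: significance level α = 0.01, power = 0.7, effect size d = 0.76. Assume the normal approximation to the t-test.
n = 17

Sample size formula (one-sample t-test, normal approximation):
n = ((z_{α/2} + z_β) / d)²

z_{α/2} = 2.576 (for α = 0.01, two-sided)
z_β = 0.524 (for power = 0.7)
d = 0.76

n = ((2.576 + 0.524) / 0.76)²
n = (4.079)²
n ≈ 16.64
Round up to the next whole number: n = 17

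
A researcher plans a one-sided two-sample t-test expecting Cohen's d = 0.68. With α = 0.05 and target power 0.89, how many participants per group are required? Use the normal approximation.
n = 36 per group

Sample size formula (two-sample t-test, normal approximation):
n = 2 · ((z_α + z_β) / d)²

z_α = 1.645 (for α = 0.05, one-sided)
z_β = 1.227 (for power = 0.89)
d = 0.68

n = 2 · ((1.645 + 1.227) / 0.68)²
n = 2 · (4.224)²
n ≈ 35.68
Round up to the next whole number: n = 36 per group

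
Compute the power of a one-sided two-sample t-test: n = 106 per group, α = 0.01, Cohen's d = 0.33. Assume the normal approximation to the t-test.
Power ≈ 0.53

Power calculation (two-sample t-test, normal approximation):
z_β = d · √(n/2) - z_α
z_β = 0.33 · √(106/2) - 2.326
z_β = 0.33 · 7.280 - 2.326
z_β = 0.076

Power = Φ(z_β) = Φ(0.076) ≈ 0.530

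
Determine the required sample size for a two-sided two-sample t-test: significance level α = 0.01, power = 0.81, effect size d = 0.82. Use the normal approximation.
n = 36 per group

Sample size formula (two-sample t-test, normal approximation):
n = 2 · ((z_{α/2} + z_β) / d)²

z_{α/2} = 2.576 (for α = 0.01, two-sided)
z_β = 0.878 (for power = 0.81)
d = 0.82

n = 2 · ((2.576 + 0.878) / 0.82)²
n = 2 · (4.212)²
n ≈ 35.48
Round up to the next whole number: n = 36 per group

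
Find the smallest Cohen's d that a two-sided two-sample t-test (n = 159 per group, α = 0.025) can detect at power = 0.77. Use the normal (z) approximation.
d ≈ 0.33

Minimum detectable effect (two-sample t-test, normal approximation):
d = (z_{α/2} + z_β) / √(n/2)
d = (2.241 + 0.739) / √(159/2)
d = 2.980 / 8.916
d ≈ 0.33

By Cohen's convention (0.2 small / 0.5 medium / 0.8 large): small effect.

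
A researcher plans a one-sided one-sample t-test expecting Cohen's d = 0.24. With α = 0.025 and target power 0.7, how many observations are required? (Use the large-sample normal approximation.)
n = 108

Sample size formula (one-sample t-test, normal approximation):
n = ((z_α + z_β) / d)²

z_α = 1.960 (for α = 0.025, one-sided)
z_β = 0.524 (for power = 0.7)
d = 0.24

n = ((1.960 + 0.524) / 0.24)²
n = (10.350)²
n ≈ 107.12
Round up to the next whole number: n = 108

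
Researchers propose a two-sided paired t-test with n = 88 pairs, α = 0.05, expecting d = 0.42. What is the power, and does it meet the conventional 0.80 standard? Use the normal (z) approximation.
Power ≈ 0.98; the study is adequately powered (power ≥ 0.80)

Power calculation (paired t-test, normal approximation):
z_β = d · √n - z_{α/2}
z_β = 0.42 · √88 - 1.960
z_β = 0.42 · 9.381 - 1.960
z_β = 1.980

Power = Φ(z_β) = Φ(1.980) ≈ 0.976

Effect size d = 0.42 is small by Cohen's convention (0.2/0.5/0.8).

Threshold: power ≥ 0.80 is conventionally adequate.
Power ≈ 0.98 → the study is adequately powered (power ≥ 0.80).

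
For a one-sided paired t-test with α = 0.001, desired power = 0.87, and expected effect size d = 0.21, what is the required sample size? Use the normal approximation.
n = 404 pairs

Sample size formula (paired t-test, normal approximation):
n = ((z_α + z_β) / d)²

z_α = 3.090 (for α = 0.001, one-sided)
z_β = 1.126 (for power = 0.87)
d = 0.21

n = ((3.090 + 1.126) / 0.21)²
n = (20.076)²
n ≈ 403.05
Round up to the next whole number: n = 404 pairs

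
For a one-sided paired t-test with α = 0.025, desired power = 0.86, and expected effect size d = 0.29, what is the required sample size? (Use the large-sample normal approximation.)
n = 110 pairs

Sample size formula (paired t-test, normal approximation):
n = ((z_α + z_β) / d)²

z_α = 1.960 (for α = 0.025, one-sided)
z_β = 1.080 (for power = 0.86)
d = 0.29

n = ((1.960 + 1.080) / 0.29)²
n = (10.483)²
n ≈ 109.89
Round up to the next whole number: n = 110 pairs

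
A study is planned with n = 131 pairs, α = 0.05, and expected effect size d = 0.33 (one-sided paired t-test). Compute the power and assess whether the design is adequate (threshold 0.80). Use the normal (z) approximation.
Power ≈ 0.98; the study is adequately powered (power ≥ 0.80)

Power calculation (paired t-test, normal approximation):
z_β = d · √n - z_α
z_β = 0.33 · √131 - 1.645
z_β = 0.33 · 11.446 - 1.645
z_β = 2.132

Power = Φ(z_β) = Φ(2.132) ≈ 0.984

Effect size d = 0.33 is small by Cohen's convention (0.2/0.5/0.8).

Threshold: power ≥ 0.80 is conventionally adequate.
Power ≈ 0.98 → the study is adequately powered (power ≥ 0.80).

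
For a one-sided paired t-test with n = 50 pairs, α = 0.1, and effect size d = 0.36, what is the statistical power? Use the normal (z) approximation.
Power ≈ 0.90

Power calculation (paired t-test, normal approximation):
z_β = d · √n - z_α
z_β = 0.36 · √50 - 1.282
z_β = 0.36 · 7.071 - 1.282
z_β = 1.264

Power = Φ(z_β) = Φ(1.264) ≈ 0.897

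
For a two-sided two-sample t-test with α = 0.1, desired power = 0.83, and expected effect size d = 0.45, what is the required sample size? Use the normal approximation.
n = 67 per group

Sample size formula (two-sample t-test, normal approximation):
n = 2 · ((z_{α/2} + z_β) / d)²

z_{α/2} = 1.645 (for α = 0.1, two-sided)
z_β = 0.954 (for power = 0.83)
d = 0.45

n = 2 · ((1.645 + 0.954) / 0.45)²
n = 2 · (5.776)²
n ≈ 66.72
Round up to the next whole number: n = 67 per group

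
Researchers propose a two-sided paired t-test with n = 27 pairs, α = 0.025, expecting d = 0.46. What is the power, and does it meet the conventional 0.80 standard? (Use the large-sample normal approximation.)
Power ≈ 0.56; the study is underpowered (power < 0.80)

Power calculation (paired t-test, normal approximation):
z_β = d · √n - z_{α/2}
z_β = 0.46 · √27 - 2.241
z_β = 0.46 · 5.196 - 2.241
z_β = 0.149

Power = Φ(z_β) = Φ(0.149) ≈ 0.559

Effect size d = 0.46 is small by Cohen's convention (0.2/0.5/0.8).

Threshold: power ≥ 0.80 is conventionally adequate.
Power ≈ 0.56 → the study is underpowered (power < 0.80).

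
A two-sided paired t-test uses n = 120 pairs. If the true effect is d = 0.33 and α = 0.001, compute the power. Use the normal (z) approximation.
Power ≈ 0.63

Power calculation (paired t-test, normal approximation):
z_β = d · √n - z_{α/2}
z_β = 0.33 · √120 - 3.291
z_β = 0.33 · 10.954 - 3.291
z_β = 0.324

Power = Φ(z_β) = Φ(0.324) ≈ 0.627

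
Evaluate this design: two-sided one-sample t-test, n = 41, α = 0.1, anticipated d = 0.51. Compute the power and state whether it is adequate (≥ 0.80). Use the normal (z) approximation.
Power ≈ 0.95; the study is adequately powered (power ≥ 0.80)

Power calculation (one-sample t-test, normal approximation):
z_β = d · √n - z_{α/2}
z_β = 0.51 · √41 - 1.645
z_β = 0.51 · 6.403 - 1.645
z_β = 1.621

Power = Φ(z_β) = Φ(1.621) ≈ 0.947

Effect size d = 0.51 is medium by Cohen's convention (0.2/0.5/0.8).

Threshold: power ≥ 0.80 is conventionally adequate.
Power ≈ 0.95 → the study is adequately powered (power ≥ 0.80).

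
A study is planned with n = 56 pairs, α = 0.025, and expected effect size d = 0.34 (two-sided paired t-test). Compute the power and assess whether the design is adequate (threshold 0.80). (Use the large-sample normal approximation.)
Power ≈ 0.62; the study is underpowered (power < 0.80)

Power calculation (paired t-test, normal approximation):
z_β = d · √n - z_{α/2}
z_β = 0.34 · √56 - 2.241
z_β = 0.34 · 7.483 - 2.241
z_β = 0.303

Power = Φ(z_β) = Φ(0.303) ≈ 0.619

Effect size d = 0.34 is small by Cohen's convention (0.2/0.5/0.8).

Threshold: power ≥ 0.80 is conventionally adequate.
Power ≈ 0.62 → the study is underpowered (power < 0.80).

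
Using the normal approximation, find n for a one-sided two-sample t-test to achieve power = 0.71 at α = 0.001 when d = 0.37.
n = 194 per group

Sample size formula (two-sample t-test, normal approximation):
n = 2 · ((z_α + z_β) / d)²

z_α = 3.090 (for α = 0.001, one-sided)
z_β = 0.553 (for power = 0.71)
d = 0.37

n = 2 · ((3.090 + 0.553) / 0.37)²
n = 2 · (9.846)²
n ≈ 193.89
Round up to the next whole number: n = 194 per group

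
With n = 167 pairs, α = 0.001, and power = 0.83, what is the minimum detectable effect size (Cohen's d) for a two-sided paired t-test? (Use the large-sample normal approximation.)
d ≈ 0.33

Minimum detectable effect (paired t-test, normal approximation):
d = (z_{α/2} + z_β) / √n
d = (3.291 + 0.954) / √167
d = 4.245 / 12.923
d ≈ 0.33

By Cohen's convention (0.2 small / 0.5 medium / 0.8 large): small effect.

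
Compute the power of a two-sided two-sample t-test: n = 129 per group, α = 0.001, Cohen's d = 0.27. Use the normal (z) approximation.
Power ≈ 0.13

Power calculation (two-sample t-test, normal approximation):
z_β = d · √(n/2) - z_{α/2}
z_β = 0.27 · √(129/2) - 3.291
z_β = 0.27 · 8.031 - 3.291
z_β = -1.122

Power = Φ(z_β) = Φ(-1.122) ≈ 0.131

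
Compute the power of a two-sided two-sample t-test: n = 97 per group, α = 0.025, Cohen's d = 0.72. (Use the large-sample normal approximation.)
Power ≈ 1.00

Power calculation (two-sample t-test, normal approximation):
z_β = d · √(n/2) - z_{α/2}
z_β = 0.72 · √(97/2) - 2.241
z_β = 0.72 · 6.964 - 2.241
z_β = 2.773

Power = Φ(z_β) = Φ(2.773) ≈ 0.997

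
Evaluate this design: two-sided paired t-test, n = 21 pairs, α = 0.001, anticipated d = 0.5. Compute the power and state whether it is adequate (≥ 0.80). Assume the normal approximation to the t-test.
Power ≈ 0.16; the study is underpowered (power < 0.80)

Power calculation (paired t-test, normal approximation):
z_β = d · √n - z_{α/2}
z_β = 0.5 · √21 - 3.291
z_β = 0.5 · 4.583 - 3.291
z_β = -0.999

Power = Φ(z_β) = Φ(-0.999) ≈ 0.159

Effect size d = 0.5 is medium by Cohen's convention (0.2/0.5/0.8).

Threshold: power ≥ 0.80 is conventionally adequate.
Power ≈ 0.16 → the study is underpowered (power < 0.80).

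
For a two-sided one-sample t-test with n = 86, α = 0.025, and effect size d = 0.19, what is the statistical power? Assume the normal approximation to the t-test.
Power ≈ 0.32

Power calculation (one-sample t-test, normal approximation):
z_β = d · √n - z_{α/2}
z_β = 0.19 · √86 - 2.241
z_β = 0.19 · 9.274 - 2.241
z_β = -0.479

Power = Φ(z_β) = Φ(-0.479) ≈ 0.316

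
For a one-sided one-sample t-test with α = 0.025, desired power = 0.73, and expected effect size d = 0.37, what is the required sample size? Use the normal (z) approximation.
n = 49

Sample size formula (one-sample t-test, normal approximation):
n = ((z_α + z_β) / d)²

z_α = 1.960 (for α = 0.025, one-sided)
z_β = 0.613 (for power = 0.73)
d = 0.37

n = ((1.960 + 0.613) / 0.37)²
n = (6.954)²
n ≈ 48.36
Round up to the next whole number: n = 49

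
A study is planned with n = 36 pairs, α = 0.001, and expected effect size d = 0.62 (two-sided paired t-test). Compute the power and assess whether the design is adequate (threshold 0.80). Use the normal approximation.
Power ≈ 0.67; the study is underpowered (power < 0.80)

Power calculation (paired t-test, normal approximation):
z_β = d · √n - z_{α/2}
z_β = 0.62 · √36 - 3.291
z_β = 0.62 · 6.000 - 3.291
z_β = 0.429

Power = Φ(z_β) = Φ(0.429) ≈ 0.666

Effect size d = 0.62 is medium by Cohen's convention (0.2/0.5/0.8).

Threshold: power ≥ 0.80 is conventionally adequate.
Power ≈ 0.67 → the study is underpowered (power < 0.80).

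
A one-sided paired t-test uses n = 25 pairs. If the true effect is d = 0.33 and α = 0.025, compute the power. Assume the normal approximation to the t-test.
Power ≈ 0.38

Power calculation (paired t-test, normal approximation):
z_β = d · √n - z_α
z_β = 0.33 · √25 - 1.960
z_β = 0.33 · 5.000 - 1.960
z_β = -0.310

Power = Φ(z_β) = Φ(-0.310) ≈ 0.378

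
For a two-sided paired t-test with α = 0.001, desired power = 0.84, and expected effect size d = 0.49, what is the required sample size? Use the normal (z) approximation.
n = 77 pairs

Sample size formula (paired t-test, normal approximation):
n = ((z_{α/2} + z_β) / d)²

z_{α/2} = 3.291 (for α = 0.001, two-sided)
z_β = 0.994 (for power = 0.84)
d = 0.49

n = ((3.291 + 0.994) / 0.49)²
n = (8.745)²
n ≈ 76.48
Round up to the next whole number: n = 77 pairs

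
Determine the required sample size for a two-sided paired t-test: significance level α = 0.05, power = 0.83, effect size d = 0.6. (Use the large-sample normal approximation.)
n = 24 pairs

Sample size formula (paired t-test, normal approximation):
n = ((z_{α/2} + z_β) / d)²

z_{α/2} = 1.960 (for α = 0.05, two-sided)
z_β = 0.954 (for power = 0.83)
d = 0.6

n = ((1.960 + 0.954) / 0.6)²
n = (4.857)²
n ≈ 23.59
Round up to the next whole number: n = 24 pairs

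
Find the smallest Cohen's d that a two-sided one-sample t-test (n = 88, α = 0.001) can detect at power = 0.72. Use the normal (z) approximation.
d ≈ 0.41

Minimum detectable effect (one-sample t-test, normal approximation):
d = (z_{α/2} + z_β) / √n
d = (3.291 + 0.583) / √88
d = 3.873 / 9.381
d ≈ 0.41

By Cohen's convention (0.2 small / 0.5 medium / 0.8 large): small effect.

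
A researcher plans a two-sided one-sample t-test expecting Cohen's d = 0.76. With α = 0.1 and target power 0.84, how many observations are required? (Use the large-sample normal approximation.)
n = 13

Sample size formula (one-sample t-test, normal approximation):
n = ((z_{α/2} + z_β) / d)²

z_{α/2} = 1.645 (for α = 0.1, two-sided)
z_β = 0.994 (for power = 0.84)
d = 0.76

n = ((1.645 + 0.994) / 0.76)²
n = (3.472)²
n ≈ 12.05
Round up to the next whole number: n = 13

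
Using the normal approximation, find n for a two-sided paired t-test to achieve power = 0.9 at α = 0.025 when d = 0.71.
n = 25 pairs

Sample size formula (paired t-test, normal approximation):
n = ((z_{α/2} + z_β) / d)²

z_{α/2} = 2.241 (for α = 0.025, two-sided)
z_β = 1.282 (for power = 0.9)
d = 0.71

n = ((2.241 + 1.282) / 0.71)²
n = (4.962)²
n ≈ 24.62
Round up to the next whole number: n = 25 pairs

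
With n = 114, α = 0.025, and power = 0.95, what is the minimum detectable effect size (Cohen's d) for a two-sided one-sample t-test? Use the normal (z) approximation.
d ≈ 0.36

Minimum detectable effect (one-sample t-test, normal approximation):
d = (z_{α/2} + z_β) / √n
d = (2.241 + 1.645) / √114
d = 3.886 / 10.677
d ≈ 0.36

By Cohen's convention (0.2 small / 0.5 medium / 0.8 large): small effect.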